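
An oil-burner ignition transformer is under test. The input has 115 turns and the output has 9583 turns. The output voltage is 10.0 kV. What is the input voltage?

V_in/V_out = N_in/N_out, so V_in = 10000 × 115/9583 = 120 V.

V_in ≈ 120 V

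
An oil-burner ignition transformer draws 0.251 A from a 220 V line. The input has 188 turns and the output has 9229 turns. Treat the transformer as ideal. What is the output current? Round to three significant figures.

I_out ≈ 0.00511 A

I_out/I_in = N_in/N_out, so I_out = 0.251 × 188/9229 = 0.00511 A.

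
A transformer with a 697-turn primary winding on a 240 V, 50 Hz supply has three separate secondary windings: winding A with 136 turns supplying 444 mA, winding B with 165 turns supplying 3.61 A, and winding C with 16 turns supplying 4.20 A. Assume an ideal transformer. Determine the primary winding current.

V_A = 240 × 136/697 = 46.829 V; V_B = 240 × 165/697 = 56.815 V; V_C = 240 × 16/697 = 5.5093 V.
P_out = V_A I_A + V_B I_B + V_C I_C = 46.829×0.444 + 56.815×3.61 + 5.5093×4.20 = 20.792 + 205.10 + 23.139 = 249.03 W.
Ideal ⇒ P_in = P_out, so I_p = P_out/V_p = 249.03/240 = 1.04 A.

I_p ≈ 1.04 A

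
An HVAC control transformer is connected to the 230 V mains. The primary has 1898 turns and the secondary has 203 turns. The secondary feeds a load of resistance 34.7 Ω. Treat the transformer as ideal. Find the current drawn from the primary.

V_s = V_p × N_s/N_p = 230 × 203/1898 = 24.600 V.
I_s = V_s/R = 24.600/34.7 = 0.70892 A.
For an ideal transformer I_p N_p = I_s N_s, so I_p = 0.70892 × 203/1898 = 0.0758 A.

I_p ≈ 0.0758 A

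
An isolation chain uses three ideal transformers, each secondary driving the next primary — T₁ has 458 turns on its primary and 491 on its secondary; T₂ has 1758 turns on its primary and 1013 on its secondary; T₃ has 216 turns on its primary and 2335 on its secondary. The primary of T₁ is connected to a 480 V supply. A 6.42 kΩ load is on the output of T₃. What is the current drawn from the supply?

I_supply ≈ 3.33 A

Secondary of T₁: V = 480.00 × 491/458 = 514.59 V.
Secondary of T₂: V = 514.59 × 1013/1758 = 296.52 V.
Secondary of T₃: V = 296.52 × 2335/216 = 3205.4 V.
I_load = 3205.4/6420 = 0.49928 A, so P_out = 3205.4 × 0.49928 = 1600.4 W.
All ideal ⇒ P_in = P_out, so I_supply = 1600.4/480 = 3.33 A.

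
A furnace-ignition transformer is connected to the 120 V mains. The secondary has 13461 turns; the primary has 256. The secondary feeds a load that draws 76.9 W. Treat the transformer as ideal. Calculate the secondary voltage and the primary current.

V_s = V_p × N_s/N_p = 120 × 13461/256 = 6309.8 V.
I_s = P/V_s = 76.9/6309.8 = 0.012187 A.
I_p = I_s × N_s/N_p = 0.012187 × 13461/256 = 0.641 A.

V_s ≈ 6310 V, I_p ≈ 0.641 A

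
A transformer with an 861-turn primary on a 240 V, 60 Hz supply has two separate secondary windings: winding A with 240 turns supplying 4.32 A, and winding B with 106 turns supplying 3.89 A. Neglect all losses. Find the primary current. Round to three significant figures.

I_p ≈ 1.68 A

V_A = 240 × 240/861 = 66.899 V; V_B = 240 × 106/861 = 29.547 V.
P_out = V_A I_A + V_B I_B = 66.899×4.32 + 29.547×3.89 = 289.00 + 114.94 = 403.94 W.
Ideal ⇒ P_in = P_out, so I_p = P_out/V_p = 403.94/240 = 1.68 A.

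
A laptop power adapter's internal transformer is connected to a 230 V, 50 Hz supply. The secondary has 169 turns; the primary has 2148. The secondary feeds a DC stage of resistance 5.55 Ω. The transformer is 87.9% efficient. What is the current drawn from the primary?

V_s = 230 × 169/2148 = 18.096 V.
I_s = V_s/R = 18.096/5.55 = 3.2605 A.
P_out = V_s I_s = 18.096 × 3.2605 = 59.002 W.
P_in = P_out/η = 59.002/0.879 = 67.124 W.
I_p = P_in/V_p = 67.124/230 = 0.292 A.

I_p ≈ 0.292 A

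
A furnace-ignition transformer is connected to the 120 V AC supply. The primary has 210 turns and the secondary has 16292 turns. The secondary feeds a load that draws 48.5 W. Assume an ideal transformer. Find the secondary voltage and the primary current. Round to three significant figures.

V_s = V_p × N_s/N_p = 120 × 16292/210 = 9309.7 V.
I_s = P/V_s = 48.5/9309.7 = 0.0052096 A.
I_p = I_s × N_s/N_p = 0.0052096 × 16292/210 = 0.404 A.

V_s ≈ 9310 V, I_p ≈ 0.404 A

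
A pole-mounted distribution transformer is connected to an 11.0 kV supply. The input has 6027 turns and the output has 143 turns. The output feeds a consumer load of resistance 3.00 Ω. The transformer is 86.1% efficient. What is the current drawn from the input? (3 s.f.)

V_out = 11000 × 143/6027 = 260.99 V.
I_out = V_out/R = 260.99/3.00 = 86.997 A.
P_out = V_out I_out = 260.99 × 86.997 = 22706 W.
P_in = P_out/η = 22706/0.861 = 26371 W.
I_in = P_in/V_in = 26371/11000 = 2.40 A.

I_in ≈ 2.40 A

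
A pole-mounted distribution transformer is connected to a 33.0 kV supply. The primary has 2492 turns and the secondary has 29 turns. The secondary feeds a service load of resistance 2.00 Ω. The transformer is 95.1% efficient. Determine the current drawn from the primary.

I_p ≈ 2.35 A

V_s = 33000 × 29/2492 = 384.03 V.
I_s = V_s/R = 384.03/2.00 = 192.01 A.
P_out = V_s I_s = 384.03 × 192.01 = 73739 W.
P_in = P_out/η = 73739/0.951 = 77538 W.
I_p = P_in/V_p = 77538/33000 = 2.35 A.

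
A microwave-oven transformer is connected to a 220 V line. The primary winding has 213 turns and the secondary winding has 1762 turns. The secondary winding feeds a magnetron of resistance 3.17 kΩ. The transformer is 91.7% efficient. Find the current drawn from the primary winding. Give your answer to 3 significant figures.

I_p ≈ 5.18 A

V_s = 220 × 1762/213 = 1819.9 V.
I_s = V_s/R = 1819.9/3170 = 0.57410 A.
P_out = V_s I_s = 1819.9 × 0.57410 = 1044.8 W.
P_in = P_out/η = 1044.8/0.917 = 1139.4 W.
I_p = P_in/V_p = 1139.4/220 = 5.18 A.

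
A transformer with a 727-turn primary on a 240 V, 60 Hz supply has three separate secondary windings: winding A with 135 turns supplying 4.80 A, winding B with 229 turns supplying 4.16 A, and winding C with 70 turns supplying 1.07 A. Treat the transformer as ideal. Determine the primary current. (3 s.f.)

V_A = 240 × 135/727 = 44.567 V; V_B = 240 × 229/727 = 75.598 V; V_C = 240 × 70/727 = 23.109 V.
P_out = V_A I_A + V_B I_B + V_C I_C = 44.567×4.80 + 75.598×4.16 + 23.109×1.07 = 213.92 + 314.49 + 24.726 = 553.14 W.
Ideal ⇒ P_in = P_out, so I_p = P_out/V_p = 553.14/240 = 2.30 A.

I_p ≈ 2.30 A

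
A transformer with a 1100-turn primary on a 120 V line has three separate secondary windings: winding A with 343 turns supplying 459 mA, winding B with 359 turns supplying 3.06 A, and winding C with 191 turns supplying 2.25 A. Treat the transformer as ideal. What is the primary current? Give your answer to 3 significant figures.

V_A = 120 × 343/1100 = 37.418 V; V_B = 120 × 359/1100 = 39.164 V; V_C = 120 × 191/1100 = 20.836 V.
P_out = V_A I_A + V_B I_B + V_C I_C = 37.418×0.459 + 39.164×3.06 + 20.836×2.25 = 17.175 + 119.84 + 46.882 = 183.90 W.
Ideal ⇒ P_in = P_out, so I_p = P_out/V_p = 183.90/120 = 1.53 A.

I_p ≈ 1.53 A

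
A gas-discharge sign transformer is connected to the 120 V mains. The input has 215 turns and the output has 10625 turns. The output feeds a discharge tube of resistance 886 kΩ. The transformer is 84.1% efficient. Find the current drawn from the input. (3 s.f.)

I_in ≈ 0.393 A

V_out = 120 × 10625/215 = 5930.2 V.
I_out = V_out/R = 5930.2/886000 = 0.0066933 A.
P_out = V_out I_out = 5930.2 × 0.0066933 = 39.693 W.
P_in = P_out/η = 39.693/0.841 = 47.197 W.
I_in = P_in/V_in = 47.197/120 = 0.393 A.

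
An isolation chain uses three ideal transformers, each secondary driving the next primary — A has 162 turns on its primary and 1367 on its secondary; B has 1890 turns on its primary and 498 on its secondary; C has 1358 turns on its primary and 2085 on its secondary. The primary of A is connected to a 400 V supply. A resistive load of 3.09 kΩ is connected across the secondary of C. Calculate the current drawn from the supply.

I_supply ≈ 1.51 A

After A: V = 400.00 × 1367/162 = 3375.3 V.
After B: V = 3375.3 × 498/1890 = 889.37 V.
After C: V = 889.37 × 2085/1358 = 1365.5 V.
I_load = 1365.5/3090 = 0.44190 A, so P_out = 1365.5 × 0.44190 = 603.42 W.
All ideal ⇒ P_in = P_out, so I_supply = 603.42/400 = 1.51 A.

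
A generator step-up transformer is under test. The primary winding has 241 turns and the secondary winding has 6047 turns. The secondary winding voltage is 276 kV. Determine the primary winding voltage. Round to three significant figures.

V_p/V_s = N_p/N_s, so V_p = 276000 × 241/6047 = 11000 V.

V_p ≈ 11000 V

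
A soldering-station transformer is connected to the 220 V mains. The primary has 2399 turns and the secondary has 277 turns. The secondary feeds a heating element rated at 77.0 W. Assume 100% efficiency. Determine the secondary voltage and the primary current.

V_s ≈ 25.4 V, I_p ≈ 0.350 A

V_s = V_p × N_s/N_p = 220 × 277/2399 = 25.402 V.
I_s = P/V_s = 77.0/25.402 = 3.0312 A.
I_p = I_s × N_s/N_p = 3.0312 × 277/2399 = 0.350 A.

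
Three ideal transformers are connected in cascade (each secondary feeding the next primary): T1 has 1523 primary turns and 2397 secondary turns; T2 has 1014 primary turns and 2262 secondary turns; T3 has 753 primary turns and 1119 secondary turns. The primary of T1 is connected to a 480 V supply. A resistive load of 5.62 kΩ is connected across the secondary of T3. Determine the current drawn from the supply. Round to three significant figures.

I_supply ≈ 2.32 A

After T1: V = 480.00 × 2397/1523 = 755.46 V.
After T2: V = 755.46 × 2262/1014 = 1685.2 V.
After T3: V = 1685.2 × 1119/753 = 2504.4 V.
I_load = 2504.4/5620 = 0.44562 A, so P_out = 2504.4 × 0.44562 = 1116.0 W.
All ideal ⇒ P_in = P_out, so I_supply = 1116.0/480 = 2.32 A.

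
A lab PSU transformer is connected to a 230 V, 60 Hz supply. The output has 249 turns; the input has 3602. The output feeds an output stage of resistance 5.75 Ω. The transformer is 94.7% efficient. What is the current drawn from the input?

I_in ≈ 0.202 A

V_out = 230 × 249/3602 = 15.900 V.
I_out = V_out/R = 15.900/5.75 = 2.7651 A.
P_out = V_out I_out = 15.900 × 2.7651 = 43.964 W.
P_in = P_out/η = 43.964/0.947 = 46.425 W.
I_in = P_in/V_in = 46.425/230 = 0.202 A.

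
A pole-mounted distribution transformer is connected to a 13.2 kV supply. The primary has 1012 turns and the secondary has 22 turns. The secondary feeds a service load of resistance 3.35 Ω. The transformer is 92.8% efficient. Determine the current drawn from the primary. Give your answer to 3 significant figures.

V_s = 13200 × 22/1012 = 286.96 V.
I_s = V_s/R = 286.96/3.35 = 85.659 A.
P_out = V_s I_s = 286.96 × 85.659 = 24580 W.
P_in = P_out/η = 24580/0.928 = 26487 W.
I_p = P_in/V_p = 26487/13200 = 2.01 A.

I_p ≈ 2.01 A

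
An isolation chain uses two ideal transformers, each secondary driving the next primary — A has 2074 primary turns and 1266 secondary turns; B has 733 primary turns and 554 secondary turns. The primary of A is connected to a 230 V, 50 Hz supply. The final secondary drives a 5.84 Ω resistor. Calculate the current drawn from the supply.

I_supply ≈ 8.38 A

After A: V = 230.00 × 1266/2074 = 140.40 V.
After B: V = 140.40 × 554/733 = 106.11 V.
I_load = 106.11/5.84 = 18.170 A, so P_out = 106.11 × 18.170 = 1928.0 W.
All ideal ⇒ P_in = P_out, so I_supply = 1928.0/230 = 8.38 A.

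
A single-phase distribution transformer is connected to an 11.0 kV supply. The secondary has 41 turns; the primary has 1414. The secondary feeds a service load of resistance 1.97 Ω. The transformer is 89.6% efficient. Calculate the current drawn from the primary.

V_s = 11000 × 41/1414 = 318.95 V.
I_s = V_s/R = 318.95/1.97 = 161.91 A.
P_out = V_s I_s = 318.95 × 161.91 = 51640 W.
P_in = P_out/η = 51640/0.896 = 57634 W.
I_p = P_in/V_p = 57634/11000 = 5.24 A.

I_p ≈ 5.24 A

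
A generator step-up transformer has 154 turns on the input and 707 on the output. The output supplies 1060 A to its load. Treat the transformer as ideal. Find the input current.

I_in ≈ 4870 A

For an ideal transformer I_in/I_out = N_out/N_in, so I_in = 1060 × 707/154 = 4870 A.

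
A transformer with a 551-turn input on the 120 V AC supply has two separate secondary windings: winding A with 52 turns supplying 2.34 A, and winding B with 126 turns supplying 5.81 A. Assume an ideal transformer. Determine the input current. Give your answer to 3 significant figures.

I_in ≈ 1.55 A

V_A = 120 × 52/551 = 11.325 V; V_B = 120 × 126/551 = 27.441 V.
P_out = V_A I_A + V_B I_B = 11.325×2.34 + 27.441×5.81 = 26.500 + 159.43 = 185.93 W.
Ideal ⇒ P_in = P_out, so I_in = P_out/V_in = 185.93/120 = 1.55 A.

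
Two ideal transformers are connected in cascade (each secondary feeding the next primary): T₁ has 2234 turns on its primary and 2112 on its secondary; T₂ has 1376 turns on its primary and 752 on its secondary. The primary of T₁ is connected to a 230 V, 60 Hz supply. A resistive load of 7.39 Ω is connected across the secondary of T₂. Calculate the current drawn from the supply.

After T₁: V = 230.00 × 2112/2234 = 217.44 V.
After T₂: V = 217.44 × 752/1376 = 118.83 V.
I_load = 118.83/7.39 = 16.080 A, so P_out = 118.83 × 16.080 = 1910.9 W.
All ideal ⇒ P_in = P_out, so I_supply = 1910.9/230 = 8.31 A.

I_supply ≈ 8.31 A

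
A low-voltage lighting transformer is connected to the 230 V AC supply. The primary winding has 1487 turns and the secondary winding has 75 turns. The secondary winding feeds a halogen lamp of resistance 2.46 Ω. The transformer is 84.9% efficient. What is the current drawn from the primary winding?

V_s = 230 × 75/1487 = 11.601 V.
I_s = V_s/R = 11.601/2.46 = 4.7157 A.
P_out = V_s I_s = 11.601 × 4.7157 = 54.704 W.
P_in = P_out/η = 54.704/0.849 = 64.434 W.
I_p = P_in/V_p = 64.434/230 = 0.280 A.

I_p ≈ 0.280 A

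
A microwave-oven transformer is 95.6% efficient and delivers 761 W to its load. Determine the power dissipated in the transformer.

P_loss ≈ 35.0 W

P_in = P_out/η = 761/0.956 = 796.025 W.
P_loss = P_in − P_out = 796.025 − 761 = 35.0 W.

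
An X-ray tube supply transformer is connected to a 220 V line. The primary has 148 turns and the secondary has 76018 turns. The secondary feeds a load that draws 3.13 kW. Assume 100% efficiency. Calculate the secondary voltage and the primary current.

V_s = V_p × N_s/N_p = 220 × 76018/148 = 113000 V.
I_s = P/V_s = 3130/113000 = 0.027699 A.
I_p = I_s × N_s/N_p = 0.027699 × 76018/148 = 14.2 A.

V_s ≈ 113000 V, I_p ≈ 14.2 A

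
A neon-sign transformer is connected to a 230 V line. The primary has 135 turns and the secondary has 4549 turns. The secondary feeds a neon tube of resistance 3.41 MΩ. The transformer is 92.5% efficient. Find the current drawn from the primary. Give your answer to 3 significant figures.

V_s = 230 × 4549/135 = 7750.1 V.
I_s = V_s/R = 7750.1/(3.41×10^6) = 0.0022728 A.
P_out = V_s I_s = 7750.1 × 0.0022728 = 17.614 W.
P_in = P_out/η = 17.614/0.925 = 19.042 W.
I_p = P_in/V_p = 19.042/230 = 0.0828 A.

I_p ≈ 0.0828 A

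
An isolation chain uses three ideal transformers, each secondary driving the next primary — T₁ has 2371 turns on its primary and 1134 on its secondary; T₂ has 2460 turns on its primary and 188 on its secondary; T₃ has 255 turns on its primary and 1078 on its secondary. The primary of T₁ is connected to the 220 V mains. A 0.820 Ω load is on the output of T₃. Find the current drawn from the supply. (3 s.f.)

I_supply ≈ 6.41 A

Secondary of T₁: V = 220.00 × 1134/2371 = 105.22 V.
Secondary of T₂: V = 105.22 × 188/2460 = 8.0413 V.
Secondary of T₃: V = 8.0413 × 1078/255 = 33.994 V.
I_load = 33.994/0.820 = 41.456 A, so P_out = 33.994 × 41.456 = 1409.3 W.
All ideal ⇒ P_in = P_out, so I_supply = 1409.3/220 = 6.41 A.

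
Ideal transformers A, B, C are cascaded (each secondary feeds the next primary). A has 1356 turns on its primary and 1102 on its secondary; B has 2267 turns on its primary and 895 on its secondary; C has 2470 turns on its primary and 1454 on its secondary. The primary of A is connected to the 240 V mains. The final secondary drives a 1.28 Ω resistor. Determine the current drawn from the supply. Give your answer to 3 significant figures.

After A: V = 240.00 × 1102/1356 = 195.04 V.
After B: V = 195.04 × 895/2267 = 77.002 V.
After C: V = 77.002 × 1454/2470 = 45.329 V.
I_load = 45.329/1.28 = 35.413 A, so P_out = 45.329 × 35.413 = 1605.2 W.
All ideal ⇒ P_in = P_out, so I_supply = 1605.2/240 = 6.69 A.

I_supply ≈ 6.69 A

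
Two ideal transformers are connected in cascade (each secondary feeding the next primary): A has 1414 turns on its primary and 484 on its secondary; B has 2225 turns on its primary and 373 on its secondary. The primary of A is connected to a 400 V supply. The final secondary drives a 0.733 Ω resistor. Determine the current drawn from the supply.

I_supply ≈ 1.80 A

Secondary of A: V = 400.00 × 484/1414 = 136.92 V.
Secondary of B: V = 136.92 × 373/2225 = 22.953 V.
I_load = 22.953/0.733 = 31.313 A, so P_out = 22.953 × 31.313 = 718.73 W.
All ideal ⇒ P_in = P_out, so I_supply = 718.73/400 = 1.80 A.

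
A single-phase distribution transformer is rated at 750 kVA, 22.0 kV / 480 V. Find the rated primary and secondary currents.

I_p = S/V_p = 750000/22000 = 34.1 A.
I_s = S/V_s = 750000/480 = 1560 A.

I_p ≈ 34.1 A, I_s ≈ 1560 A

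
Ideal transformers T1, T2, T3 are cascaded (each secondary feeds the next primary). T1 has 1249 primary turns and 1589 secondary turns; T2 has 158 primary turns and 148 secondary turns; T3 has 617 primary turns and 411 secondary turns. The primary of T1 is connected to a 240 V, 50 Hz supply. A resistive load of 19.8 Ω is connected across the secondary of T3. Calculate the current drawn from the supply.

After T1: V = 240.00 × 1589/1249 = 305.33 V.
After T2: V = 305.33 × 148/158 = 286.01 V.
After T3: V = 286.01 × 411/617 = 190.52 V.
I_load = 190.52/19.8 = 9.6221 A, so P_out = 190.52 × 9.6221 = 1833.2 W.
All ideal ⇒ P_in = P_out, so I_supply = 1833.2/240 = 7.64 A.

I_supply ≈ 7.64 A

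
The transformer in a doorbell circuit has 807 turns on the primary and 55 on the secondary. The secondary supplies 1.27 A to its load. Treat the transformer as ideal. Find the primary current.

I_p ≈ 0.0866 A

For an ideal transformer I_p/I_s = N_s/N_p, so I_p = 1.27 × 55/807 = 0.0866 A.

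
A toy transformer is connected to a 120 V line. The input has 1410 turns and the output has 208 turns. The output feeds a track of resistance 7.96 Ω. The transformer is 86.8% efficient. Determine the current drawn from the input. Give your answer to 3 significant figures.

I_in ≈ 0.378 A

V_out = 120 × 208/1410 = 17.702 V.
I_out = V_out/R = 17.702/7.96 = 2.2239 A.
P_out = V_out I_out = 17.702 × 2.2239 = 39.368 W.
P_in = P_out/η = 39.368/0.868 = 45.354 W.
I_in = P_in/V_in = 45.354/120 = 0.378 A.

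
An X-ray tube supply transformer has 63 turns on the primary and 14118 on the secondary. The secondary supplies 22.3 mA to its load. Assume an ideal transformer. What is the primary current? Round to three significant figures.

I_p ≈ 5.00 A

For an ideal transformer I_p/I_s = N_s/N_p, so I_p = 0.0223 × 14118/63 = 5.00 A.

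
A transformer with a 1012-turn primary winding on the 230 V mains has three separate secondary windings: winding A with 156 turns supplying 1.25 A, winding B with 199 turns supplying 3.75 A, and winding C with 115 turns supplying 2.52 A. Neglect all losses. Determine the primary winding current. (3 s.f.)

V_A = 230 × 156/1012 = 35.455 V; V_B = 230 × 199/1012 = 45.227 V; V_C = 230 × 115/1012 = 26.136 V.
P_out = V_A I_A + V_B I_B + V_C I_C = 35.455×1.25 + 45.227×3.75 + 26.136×2.52 = 44.318 + 169.60 + 65.864 = 279.78 W.
Ideal ⇒ P_in = P_out, so I_p = P_out/V_p = 279.78/230 = 1.22 A.

I_p ≈ 1.22 A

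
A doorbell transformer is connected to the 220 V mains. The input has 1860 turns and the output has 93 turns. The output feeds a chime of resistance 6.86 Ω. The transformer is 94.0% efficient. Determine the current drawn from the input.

I_in ≈ 0.0853 A

V_out = 220 × 93/1860 = 11.000 V.
I_out = V_out/R = 11.000/6.86 = 1.6035 A.
P_out = V_out I_out = 11.000 × 1.6035 = 17.638 W.
P_in = P_out/η = 17.638/0.940 = 18.764 W.
I_in = P_in/V_in = 18.764/220 = 0.0853 A.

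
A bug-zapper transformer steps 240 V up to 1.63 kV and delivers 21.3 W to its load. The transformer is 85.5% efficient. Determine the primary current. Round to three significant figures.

I_p ≈ 0.104 A

P_in = P_out/η = 21.3/0.855 = 24.912 W.
I_p = P_in/V_p = 24.912/240 = 0.104 A.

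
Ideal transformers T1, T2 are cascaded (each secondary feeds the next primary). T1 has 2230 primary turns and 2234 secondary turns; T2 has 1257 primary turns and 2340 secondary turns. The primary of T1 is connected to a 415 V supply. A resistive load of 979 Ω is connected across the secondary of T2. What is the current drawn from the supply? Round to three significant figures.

I_supply ≈ 1.47 A

After T1: V = 415.00 × 2234/2230 = 415.74 V.
After T2: V = 415.74 × 2340/1257 = 773.94 V.
I_load = 773.94/979 = 0.79054 A, so P_out = 773.94 × 0.79054 = 611.83 W.
All ideal ⇒ P_in = P_out, so I_supply = 611.83/415 = 1.47 A.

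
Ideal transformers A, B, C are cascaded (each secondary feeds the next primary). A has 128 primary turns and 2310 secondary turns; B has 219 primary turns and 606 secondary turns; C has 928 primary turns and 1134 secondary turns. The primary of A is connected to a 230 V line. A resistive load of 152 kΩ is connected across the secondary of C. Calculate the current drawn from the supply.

Secondary of A: V = 230.00 × 2310/128 = 4150.8 V.
Secondary of B: V = 4150.8 × 606/219 = 11486 V.
Secondary of C: V = 11486 × 1134/928 = 14035 V.
I_load = 14035/152000 = 0.092338 A, so P_out = 14035 × 0.092338 = 1296.0 W.
All ideal ⇒ P_in = P_out, so I_supply = 1296.0/230 = 5.63 A.

I_supply ≈ 5.63 A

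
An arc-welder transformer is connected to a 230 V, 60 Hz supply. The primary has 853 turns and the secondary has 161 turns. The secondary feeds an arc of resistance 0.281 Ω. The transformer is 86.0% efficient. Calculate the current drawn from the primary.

V_s = 230 × 161/853 = 43.411 V.
I_s = V_s/R = 43.411/0.281 = 154.49 A.
P_out = V_s I_s = 43.411 × 154.49 = 6706.6 W.
P_in = P_out/η = 6706.6/0.860 = 7798.4 W.
I_p = P_in/V_p = 7798.4/230 = 33.9 A.

I_p ≈ 33.9 A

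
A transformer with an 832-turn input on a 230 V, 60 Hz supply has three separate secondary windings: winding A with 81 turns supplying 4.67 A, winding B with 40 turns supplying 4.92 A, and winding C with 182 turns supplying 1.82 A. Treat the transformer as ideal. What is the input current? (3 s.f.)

V_A = 230 × 81/832 = 22.392 V; V_B = 230 × 40/832 = 11.058 V; V_C = 230 × 182/832 = 50.312 V.
P_out = V_A I_A + V_B I_B + V_C I_C = 22.392×4.67 + 11.058×4.92 + 50.312×1.82 = 104.57 + 54.404 + 91.569 = 250.54 W.
Ideal ⇒ P_in = P_out, so I_in = P_out/V_in = 250.54/230 = 1.09 A.

I_in ≈ 1.09 A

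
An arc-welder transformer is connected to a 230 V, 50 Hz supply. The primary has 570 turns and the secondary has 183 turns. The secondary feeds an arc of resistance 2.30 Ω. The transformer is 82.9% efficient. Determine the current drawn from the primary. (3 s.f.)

V_s = 230 × 183/570 = 73.842 V.
I_s = V_s/R = 73.842/2.30 = 32.105 A.
P_out = V_s I_s = 73.842 × 32.105 = 2370.7 W.
P_in = P_out/η = 2370.7/0.829 = 2859.7 W.
I_p = P_in/V_p = 2859.7/230 = 12.4 A.

I_p ≈ 12.4 A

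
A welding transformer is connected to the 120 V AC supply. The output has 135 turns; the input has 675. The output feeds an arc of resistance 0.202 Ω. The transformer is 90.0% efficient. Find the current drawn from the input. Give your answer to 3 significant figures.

V_out = 120 × 135/675 = 24.000 V.
I_out = V_out/R = 24.000/0.202 = 118.81 A.
P_out = V_out I_out = 24.000 × 118.81 = 2851.5 W.
P_in = P_out/η = 2851.5/0.900 = 3168.3 W.
I_in = P_in/V_in = 3168.3/120 = 26.4 A.

I_in ≈ 26.4 A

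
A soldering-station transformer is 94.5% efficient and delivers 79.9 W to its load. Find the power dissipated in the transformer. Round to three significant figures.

P_in = P_out/η = 79.9/0.945 = 84.5503 W.
P_loss = P_in − P_out = 84.5503 − 79.9 = 4.65 W.

P_loss ≈ 4.65 W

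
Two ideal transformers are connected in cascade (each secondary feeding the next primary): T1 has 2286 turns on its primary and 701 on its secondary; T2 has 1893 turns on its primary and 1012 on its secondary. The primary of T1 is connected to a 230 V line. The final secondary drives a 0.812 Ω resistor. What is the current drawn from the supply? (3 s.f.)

I_supply ≈ 7.61 A

Secondary of T1: V = 230.00 × 701/2286 = 70.529 V.
Secondary of T2: V = 70.529 × 1012/1893 = 37.705 V.
I_load = 37.705/0.812 = 46.435 A, so P_out = 37.705 × 46.435 = 1750.8 W.
All ideal ⇒ P_in = P_out, so I_supply = 1750.8/230 = 7.61 A.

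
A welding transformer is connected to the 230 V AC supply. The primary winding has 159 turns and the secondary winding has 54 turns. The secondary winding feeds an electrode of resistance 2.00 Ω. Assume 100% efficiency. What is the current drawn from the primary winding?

I_p ≈ 13.3 A

V_s = V_p × N_s/N_p = 230 × 54/159 = 78.113 V.
I_s = V_s/R = 78.113/2.00 = 39.057 A.
For an ideal transformer I_p N_p = I_s N_s, so I_p = 39.057 × 54/159 = 13.3 A.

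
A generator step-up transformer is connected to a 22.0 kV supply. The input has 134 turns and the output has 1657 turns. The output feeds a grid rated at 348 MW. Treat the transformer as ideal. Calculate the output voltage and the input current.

V_out ≈ 272000 V, I_in ≈ 15800 A

V_out = V_in × N_out/N_in = 22000 × 1657/134 = 272040 V.
I_out = P/V_out = 3.48×10^8/272040 = 1279.2 A.
I_in = I_out × N_out/N_in = 1279.2 × 1657/134 = 15800 A.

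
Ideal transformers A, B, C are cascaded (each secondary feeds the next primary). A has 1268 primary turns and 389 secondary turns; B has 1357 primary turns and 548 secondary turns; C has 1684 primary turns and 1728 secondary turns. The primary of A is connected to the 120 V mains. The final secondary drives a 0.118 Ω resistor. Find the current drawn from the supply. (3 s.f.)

Secondary of A: V = 120.00 × 389/1268 = 36.814 V.
Secondary of B: V = 36.814 × 548/1357 = 14.867 V.
Secondary of C: V = 14.867 × 1728/1684 = 15.255 V.
I_load = 15.255/0.118 = 129.28 A, so P_out = 15.255 × 129.28 = 1972.2 W.
All ideal ⇒ P_in = P_out, so I_supply = 1972.2/120 = 16.4 A.

I_supply ≈ 16.4 A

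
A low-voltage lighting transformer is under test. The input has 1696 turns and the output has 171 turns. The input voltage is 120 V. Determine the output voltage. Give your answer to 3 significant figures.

V_out ≈ 12.1 V

V_out/V_in = N_out/N_in, so V_out = 120 × 171/1696 = 12.1 V.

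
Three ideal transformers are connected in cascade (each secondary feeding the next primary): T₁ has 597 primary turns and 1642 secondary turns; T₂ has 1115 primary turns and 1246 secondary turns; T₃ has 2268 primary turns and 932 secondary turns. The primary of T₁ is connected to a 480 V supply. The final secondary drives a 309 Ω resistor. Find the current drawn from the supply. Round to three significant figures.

I_supply ≈ 2.48 A

Secondary of T₁: V = 480.00 × 1642/597 = 1320.2 V.
Secondary of T₂: V = 1320.2 × 1246/1115 = 1475.3 V.
Secondary of T₃: V = 1475.3 × 932/2268 = 606.26 V.
I_load = 606.26/309 = 1.9620 A, so P_out = 606.26 × 1.9620 = 1189.5 W.
All ideal ⇒ P_in = P_out, so I_supply = 1189.5/480 = 2.48 A.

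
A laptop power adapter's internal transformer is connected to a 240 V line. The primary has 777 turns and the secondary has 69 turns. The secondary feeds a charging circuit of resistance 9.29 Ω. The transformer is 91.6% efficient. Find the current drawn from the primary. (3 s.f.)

I_p ≈ 0.222 A

V_s = 240 × 69/777 = 21.313 V.
I_s = V_s/R = 21.313/9.29 = 2.2942 A.
P_out = V_s I_s = 21.313 × 2.2942 = 48.895 W.
P_in = P_out/η = 48.895/0.916 = 53.379 W.
I_p = P_in/V_p = 53.379/240 = 0.222 A.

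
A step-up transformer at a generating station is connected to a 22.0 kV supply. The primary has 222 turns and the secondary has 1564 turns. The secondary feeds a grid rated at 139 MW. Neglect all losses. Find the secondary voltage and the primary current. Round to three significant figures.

V_s ≈ 155000 V, I_p ≈ 6320 A

V_s = V_p × N_s/N_p = 22000 × 1564/222 = 154990 V.
I_s = P/V_s = 1.39×10^8/154990 = 896.83 A.
I_p = I_s × N_s/N_p = 896.83 × 1564/222 = 6320 A.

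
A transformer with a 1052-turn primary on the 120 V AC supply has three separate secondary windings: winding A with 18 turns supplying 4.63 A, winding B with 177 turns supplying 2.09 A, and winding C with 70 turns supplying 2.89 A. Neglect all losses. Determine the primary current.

I_p ≈ 0.623 A

V_A = 120 × 18/1052 = 2.0532 V; V_B = 120 × 177/1052 = 20.190 V; V_C = 120 × 70/1052 = 7.9848 V.
P_out = V_A I_A + V_B I_B + V_C I_C = 2.0532×4.63 + 20.190×2.09 + 7.9848×2.89 = 9.5065 + 42.197 + 23.076 = 74.780 W.
Ideal ⇒ P_in = P_out, so I_p = P_out/V_p = 74.780/120 = 0.623 A.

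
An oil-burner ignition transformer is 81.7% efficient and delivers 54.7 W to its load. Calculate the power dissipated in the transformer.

P_in = P_out/η = 54.7/0.817 = 66.9523 W.
P_loss = P_in − P_out = 66.9523 − 54.7 = 12.3 W.

P_loss ≈ 12.3 W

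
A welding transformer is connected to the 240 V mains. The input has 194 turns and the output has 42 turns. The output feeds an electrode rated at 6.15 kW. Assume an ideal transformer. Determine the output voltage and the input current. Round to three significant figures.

V_out = V_in × N_out/N_in = 240 × 42/194 = 51.959 V.
I_out = P/V_out = 6150/51.959 = 118.36 A.
I_in = I_out × N_out/N_in = 118.36 × 42/194 = 25.6 A.

V_out ≈ 52.0 V, I_in ≈ 25.6 A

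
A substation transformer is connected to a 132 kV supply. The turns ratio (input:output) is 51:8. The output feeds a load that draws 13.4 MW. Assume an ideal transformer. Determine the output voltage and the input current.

V_out = V_in × N_out/N_in = 132000 × 8/51 = 20706 V.
I_out = P/V_out = 1.34×10^7/20706 = 647.16 A.
I_in = I_out × N_out/N_in = 647.16 × 8/51 = 102 A.

V_out ≈ 20700 V, I_in ≈ 102 A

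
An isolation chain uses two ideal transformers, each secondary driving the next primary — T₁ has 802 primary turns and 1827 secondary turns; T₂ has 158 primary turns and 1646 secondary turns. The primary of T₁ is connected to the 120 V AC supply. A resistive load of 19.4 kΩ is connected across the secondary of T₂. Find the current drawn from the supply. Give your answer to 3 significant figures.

After T₁: V = 120.00 × 1827/802 = 273.37 V.
After T₂: V = 273.37 × 1646/158 = 2847.9 V.
I_load = 2847.9/19400 = 0.14680 A, so P_out = 2847.9 × 0.14680 = 418.06 W.
All ideal ⇒ P_in = P_out, so I_supply = 418.06/120 = 3.48 A.

I_supply ≈ 3.48 A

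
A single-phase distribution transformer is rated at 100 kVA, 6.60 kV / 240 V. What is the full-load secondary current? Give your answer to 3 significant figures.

I_s = S/V_s = 100000/240 = 417 A.

I_s ≈ 417 A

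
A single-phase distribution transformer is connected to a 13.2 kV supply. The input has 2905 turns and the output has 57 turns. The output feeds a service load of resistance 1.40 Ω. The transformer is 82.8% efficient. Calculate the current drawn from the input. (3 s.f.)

V_out = 13200 × 57/2905 = 259.00 V.
I_out = V_out/R = 259.00/1.40 = 185.00 A.
P_out = V_out I_out = 259.00 × 185.00 = 47916 W.
P_in = P_out/η = 47916/0.828 = 57869 W.
I_in = P_in/V_in = 57869/13200 = 4.38 A.

I_in ≈ 4.38 A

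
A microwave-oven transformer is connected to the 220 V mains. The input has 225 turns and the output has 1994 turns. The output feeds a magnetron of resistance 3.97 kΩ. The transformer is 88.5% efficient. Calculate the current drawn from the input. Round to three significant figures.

V_out = 220 × 1994/225 = 1949.7 V.
I_out = V_out/R = 1949.7/3970 = 0.49111 A.
P_out = V_out I_out = 1949.7 × 0.49111 = 957.50 W.
P_in = P_out/η = 957.50/0.885 = 1081.9 W.
I_in = P_in/V_in = 1081.9/220 = 4.92 A.

I_in ≈ 4.92 A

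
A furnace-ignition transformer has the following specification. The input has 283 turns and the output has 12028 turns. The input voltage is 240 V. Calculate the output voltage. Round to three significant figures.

V_out ≈ 10200 V

V_out/V_in = N_out/N_in, so V_out = 240 × 12028/283 = 10200 V.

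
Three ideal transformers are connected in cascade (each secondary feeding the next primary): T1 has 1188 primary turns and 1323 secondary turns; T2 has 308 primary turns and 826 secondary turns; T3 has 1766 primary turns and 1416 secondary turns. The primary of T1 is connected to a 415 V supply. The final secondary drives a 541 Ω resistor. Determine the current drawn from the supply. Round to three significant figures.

After T1: V = 415.00 × 1323/1188 = 462.16 V.
After T2: V = 462.16 × 826/308 = 1239.4 V.
After T3: V = 1239.4 × 1416/1766 = 993.79 V.
I_load = 993.79/541 = 1.8369 A, so P_out = 993.79 × 1.8369 = 1825.5 W.
All ideal ⇒ P_in = P_out, so I_supply = 1825.5/415 = 4.40 A.

I_supply ≈ 4.40 A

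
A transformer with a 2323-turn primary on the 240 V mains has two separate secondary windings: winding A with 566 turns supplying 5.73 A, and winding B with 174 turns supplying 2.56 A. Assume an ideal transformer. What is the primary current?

V_A = 240 × 566/2323 = 58.476 V; V_B = 240 × 174/2323 = 17.977 V.
P_out = V_A I_A + V_B I_B = 58.476×5.73 + 17.977×2.56 = 335.07 + 46.020 = 381.09 W.
Ideal ⇒ P_in = P_out, so I_p = P_out/V_p = 381.09/240 = 1.59 A.

I_p ≈ 1.59 A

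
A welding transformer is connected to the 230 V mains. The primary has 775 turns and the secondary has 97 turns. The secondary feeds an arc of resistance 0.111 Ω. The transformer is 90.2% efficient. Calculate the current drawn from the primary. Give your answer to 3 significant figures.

I_p ≈ 36.0 A

V_s = 230 × 97/775 = 28.787 V.
I_s = V_s/R = 28.787/0.111 = 259.34 A.
P_out = V_s I_s = 28.787 × 259.34 = 7465.7 W.
P_in = P_out/η = 7465.7/0.902 = 8276.9 W.
I_p = P_in/V_p = 8276.9/230 = 36.0 A.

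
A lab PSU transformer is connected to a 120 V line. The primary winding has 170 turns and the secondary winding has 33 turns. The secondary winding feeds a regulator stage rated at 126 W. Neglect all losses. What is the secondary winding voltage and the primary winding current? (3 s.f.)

V_s = V_p × N_s/N_p = 120 × 33/170 = 23.294 V.
I_s = P/V_s = 126/23.294 = 5.4091 A.
I_p = I_s × N_s/N_p = 5.4091 × 33/170 = 1.05 A.

V_s ≈ 23.3 V, I_p ≈ 1.05 A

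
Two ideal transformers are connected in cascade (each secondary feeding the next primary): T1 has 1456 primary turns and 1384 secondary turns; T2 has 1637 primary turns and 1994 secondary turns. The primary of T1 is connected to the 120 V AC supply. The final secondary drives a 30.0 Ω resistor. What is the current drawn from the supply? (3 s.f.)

I_supply ≈ 5.36 A

After T1: V = 120.00 × 1384/1456 = 114.07 V.
After T2: V = 114.07 × 1994/1637 = 138.94 V.
I_load = 138.94/30.0 = 4.6314 A, so P_out = 138.94 × 4.6314 = 643.49 W.
All ideal ⇒ P_in = P_out, so I_supply = 643.49/120 = 5.36 A.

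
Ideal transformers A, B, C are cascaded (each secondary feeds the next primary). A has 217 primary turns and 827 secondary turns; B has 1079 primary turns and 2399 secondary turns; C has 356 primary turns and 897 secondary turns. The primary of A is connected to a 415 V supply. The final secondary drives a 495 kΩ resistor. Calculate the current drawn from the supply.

I_supply ≈ 0.382 A

After A: V = 415.00 × 827/217 = 1581.6 V.
After B: V = 1581.6 × 2399/1079 = 3516.4 V.
After C: V = 3516.4 × 897/356 = 8860.2 V.
I_load = 8860.2/495000 = 0.017899 A, so P_out = 8860.2 × 0.017899 = 158.59 W.
All ideal ⇒ P_in = P_out, so I_supply = 158.59/415 = 0.382 A.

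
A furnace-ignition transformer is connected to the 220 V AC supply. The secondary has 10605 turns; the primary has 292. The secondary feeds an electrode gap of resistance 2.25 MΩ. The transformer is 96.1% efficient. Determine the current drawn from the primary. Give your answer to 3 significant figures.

V_s = 220 × 10605/292 = 7990.1 V.
I_s = V_s/R = 7990.1/(2.25×10^6) = 0.0035511 A.
P_out = V_s I_s = 7990.1 × 0.0035511 = 28.374 W.
P_in = P_out/η = 28.374/0.961 = 29.525 W.
I_p = P_in/V_p = 29.525/220 = 0.134 A.

I_p ≈ 0.134 A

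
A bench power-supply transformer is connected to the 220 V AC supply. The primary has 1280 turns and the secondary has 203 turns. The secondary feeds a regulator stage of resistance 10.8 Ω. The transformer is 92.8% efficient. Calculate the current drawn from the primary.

I_p ≈ 0.552 A

V_s = 220 × 203/1280 = 34.891 V.
I_s = V_s/R = 34.891/10.8 = 3.2306 A.
P_out = V_s I_s = 34.891 × 3.2306 = 112.72 W.
P_in = P_out/η = 112.72/0.928 = 121.46 W.
I_p = P_in/V_p = 121.46/220 = 0.552 A.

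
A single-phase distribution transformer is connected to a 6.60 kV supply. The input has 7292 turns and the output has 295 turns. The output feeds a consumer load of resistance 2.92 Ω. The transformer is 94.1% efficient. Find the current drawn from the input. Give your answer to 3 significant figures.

V_out = 6600 × 295/7292 = 267.00 V.
I_out = V_out/R = 267.00/2.92 = 91.440 A.
P_out = V_out I_out = 267.00 × 91.440 = 24415 W.
P_in = P_out/η = 24415/0.941 = 25946 W.
I_in = P_in/V_in = 25946/6600 = 3.93 A.

I_in ≈ 3.93 A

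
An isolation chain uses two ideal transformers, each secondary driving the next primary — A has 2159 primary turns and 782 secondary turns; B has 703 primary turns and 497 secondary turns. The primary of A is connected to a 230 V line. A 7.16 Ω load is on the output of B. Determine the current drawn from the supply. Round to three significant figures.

Secondary of A: V = 230.00 × 782/2159 = 83.307 V.
Secondary of B: V = 83.307 × 497/703 = 58.896 V.
I_load = 58.896/7.16 = 8.2256 A, so P_out = 58.896 × 8.2256 = 484.45 W.
All ideal ⇒ P_in = P_out, so I_supply = 484.45/230 = 2.11 A.

I_supply ≈ 2.11 A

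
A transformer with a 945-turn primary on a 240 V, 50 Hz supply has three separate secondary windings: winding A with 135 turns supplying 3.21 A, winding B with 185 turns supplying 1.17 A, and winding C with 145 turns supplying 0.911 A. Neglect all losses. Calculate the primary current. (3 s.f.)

V_A = 240 × 135/945 = 34.286 V; V_B = 240 × 185/945 = 46.984 V; V_C = 240 × 145/945 = 36.825 V.
P_out = V_A I_A + V_B I_B + V_C I_C = 34.286×3.21 + 46.984×1.17 + 36.825×0.911 = 110.06 + 54.971 + 33.548 = 198.58 W.
Ideal ⇒ P_in = P_out, so I_p = P_out/V_p = 198.58/240 = 0.827 A.

I_p ≈ 0.827 A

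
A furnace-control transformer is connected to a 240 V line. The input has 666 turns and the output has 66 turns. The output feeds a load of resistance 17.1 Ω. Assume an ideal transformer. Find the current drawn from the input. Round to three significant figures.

V_out = V_in × N_out/N_in = 240 × 66/666 = 23.784 V.
I_out = V_out/R = 23.784/17.1 = 1.3909 A.
For an ideal transformer I_in N_in = I_out N_out, so I_in = 1.3909 × 66/666 = 0.138 A.

I_in ≈ 0.138 A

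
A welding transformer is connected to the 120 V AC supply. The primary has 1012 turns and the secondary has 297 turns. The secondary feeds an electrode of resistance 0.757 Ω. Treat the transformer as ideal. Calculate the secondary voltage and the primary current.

V_s = V_p × N_s/N_p = 120 × 297/1012 = 35.217 V.
I_s = V_s/R = 35.217/0.757 = 46.522 A.
I_p = I_s × N_s/N_p = 46.522 × 297/1012 = 13.7 A.

V_s ≈ 35.2 V, I_p ≈ 13.7 A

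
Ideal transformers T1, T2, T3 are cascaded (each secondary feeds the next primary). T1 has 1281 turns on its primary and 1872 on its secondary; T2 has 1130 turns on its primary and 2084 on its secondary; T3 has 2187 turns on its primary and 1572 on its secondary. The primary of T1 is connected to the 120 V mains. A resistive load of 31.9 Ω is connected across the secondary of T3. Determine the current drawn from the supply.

Secondary of T1: V = 120.00 × 1872/1281 = 175.36 V.
Secondary of T2: V = 175.36 × 2084/1130 = 323.41 V.
Secondary of T3: V = 323.41 × 1572/2187 = 232.47 V.
I_load = 232.47/31.9 = 7.2874 A, so P_out = 232.47 × 7.2874 = 1694.1 W.
All ideal ⇒ P_in = P_out, so I_supply = 1694.1/120 = 14.1 A.

I_supply ≈ 14.1 A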